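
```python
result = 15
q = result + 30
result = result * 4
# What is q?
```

Trace:
`result = 15` → result = 15
`q = result + 30` → q = 45
`result = result * 4` → result = 60
So q = 45

Answer: 45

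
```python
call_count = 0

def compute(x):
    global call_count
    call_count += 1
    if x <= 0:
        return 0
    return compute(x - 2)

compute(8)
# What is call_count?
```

Linear recursion stepping by 2: 5 calls from x=8 down to ≤0.

Answer: 5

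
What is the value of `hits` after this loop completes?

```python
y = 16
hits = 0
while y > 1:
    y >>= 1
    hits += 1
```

Count right shifts until 1
`hits` takes the values: 0 → 1 → 2 → 3 → 4

Answer: 4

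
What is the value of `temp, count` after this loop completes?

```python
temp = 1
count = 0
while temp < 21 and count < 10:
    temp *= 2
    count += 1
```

Double until >= 21 or 10 iterations
`temp, count` takes the values: (1, 0) → (2, 0) → (2, 1) → (4, 1) → (4, 2) → (8, 2) → (8, 3) → (16, 3) → (16, 4) → (32, 4) → (32, 5)

Answer: 32, 5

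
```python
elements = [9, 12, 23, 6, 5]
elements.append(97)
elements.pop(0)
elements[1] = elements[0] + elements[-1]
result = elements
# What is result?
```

Trace:
`elements = [9, 12, 23, 6, 5]` → elements = [9, 12, 23, 6, 5]
`elements.append(97)` → elements = [9, 12, 23, 6, 5, 97]
`elements.pop(0)` → elements = [12, 23, 6, 5, 97]
`elements[1] = elements[0] + elements[-1]` → elements = [12, 109, 6, 5, 97]
`result = elements` → result = [12, 109, 6, 5, 97]
So result = [12, 109, 6, 5, 97]

Answer: [12, 109, 6, 5, 97]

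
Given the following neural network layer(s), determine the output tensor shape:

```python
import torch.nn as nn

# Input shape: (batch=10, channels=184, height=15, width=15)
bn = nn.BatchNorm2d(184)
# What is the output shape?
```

Input: (10, 184, 15, 15) -> Output: (10, 184, 15, 15)

Answer: (10, 184, 15, 15)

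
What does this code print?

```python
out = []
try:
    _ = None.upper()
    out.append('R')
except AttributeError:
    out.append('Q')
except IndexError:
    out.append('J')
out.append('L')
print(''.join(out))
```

Execution trace: 'Q' (except AttributeError) → 'L' (after the try/except). Output: QL

Answer: QL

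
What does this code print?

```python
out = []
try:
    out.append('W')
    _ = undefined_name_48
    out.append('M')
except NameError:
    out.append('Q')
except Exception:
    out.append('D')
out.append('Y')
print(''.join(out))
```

Execution trace: 'W' (try body) → 'Q' (except NameError) → 'Y' (after the try/except). Output: WQY

Answer: WQY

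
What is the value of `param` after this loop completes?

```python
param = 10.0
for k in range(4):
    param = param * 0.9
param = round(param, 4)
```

Exponential decay: 10.0 * 0.9^4
`param` takes the values: 10.0 → 9.0 → 8.1 → 7.29 → 6.561

Answer: 6.561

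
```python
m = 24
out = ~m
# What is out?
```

Trace:
`m = 24` → m = 24
`out = ~m` → out = -25
So out = -25

Answer: -25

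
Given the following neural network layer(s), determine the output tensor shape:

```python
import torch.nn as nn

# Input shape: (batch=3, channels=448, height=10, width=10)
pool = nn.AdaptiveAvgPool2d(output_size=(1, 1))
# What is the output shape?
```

Input: (3, 448, 10, 10) -> Output: (3, 448, 1, 1)

Answer: (3, 448, 1, 1)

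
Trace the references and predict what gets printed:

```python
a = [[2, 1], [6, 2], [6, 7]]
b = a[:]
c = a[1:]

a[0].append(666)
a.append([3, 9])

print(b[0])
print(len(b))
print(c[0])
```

Key concept: slice with nested mutation.
Step by step:
`a = [[2, 1], [6, 2], [6, 7]]` → a = [[2, 1], [6, 2], [6, 7]]
`b = a[:]` → b = [[2, 1], [6, 2], [6, 7]]
`c = a[1:]` → c = [[6, 2], [6, 7]]
`a[0].append(666)` → a = [[2, 1, 666], [6, 2], [6, 7]]; b = [[2, 1, 666], [6, 2], [6, 7]]
`a.append([3, 9])` → a = [[2, 1, 666], [6, 2], [6, 7], [3, 9]]
`print(b[0])` → prints [2, 1, 666]
`print(len(b))` → prints 3
`print(c[0])` → prints [6, 2]

Answer:
[2, 1, 666]
3
[6, 2]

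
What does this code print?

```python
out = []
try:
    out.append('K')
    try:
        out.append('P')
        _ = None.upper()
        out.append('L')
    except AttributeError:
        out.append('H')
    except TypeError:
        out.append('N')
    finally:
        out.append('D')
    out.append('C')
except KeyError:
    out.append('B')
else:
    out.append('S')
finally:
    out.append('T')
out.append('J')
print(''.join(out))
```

Execution trace: 'K' (try body) → 'P' (inner try body) → 'H' (inner except AttributeError) → 'D' (inner finally) → 'C' (try body, no exception) → 'S' (else) → 'T' (finally) → 'J' (after the try/except). Output: KPHDCSTJ

Answer: KPHDCSTJ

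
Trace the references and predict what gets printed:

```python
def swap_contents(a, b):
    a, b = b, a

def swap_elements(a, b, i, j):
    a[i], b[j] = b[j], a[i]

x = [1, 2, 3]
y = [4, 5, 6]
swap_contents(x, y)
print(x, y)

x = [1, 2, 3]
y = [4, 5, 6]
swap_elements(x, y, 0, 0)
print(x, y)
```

Key concept: parameter rebinding vs mutation.
Step by step:
`x = [1, 2, 3]` → x = [1, 2, 3]
`y = [4, 5, 6]` → y = [4, 5, 6]
`swap_contents(x, y)` → no visible change to tracked variables
`print(x, y)` → prints [1, 2, 3] [4, 5, 6]
`x = [1, 2, 3]` → x = [1, 2, 3]
`y = [4, 5, 6]` → y = [4, 5, 6]
`swap_elements(x, y, 0, 0)` → x = [4, 2, 3]; y = [1, 5, 6]
`print(x, y)` → prints [4, 2, 3] [1, 5, 6]

Answer:
[1, 2, 3] [4, 5, 6]
[4, 2, 3] [1, 5, 6]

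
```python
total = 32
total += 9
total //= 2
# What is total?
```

Trace:
`total = 32` → total = 32
`total += 9` → total = 41
`total //= 2` → total = 20
So total = 20

Answer: 20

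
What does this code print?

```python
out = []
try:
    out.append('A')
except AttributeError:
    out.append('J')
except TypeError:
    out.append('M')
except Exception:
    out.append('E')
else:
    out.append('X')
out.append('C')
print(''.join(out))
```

Execution trace: 'A' (try body, no exception) → 'X' (else) → 'C' (after the try/except). Output: AXC

Answer: AXC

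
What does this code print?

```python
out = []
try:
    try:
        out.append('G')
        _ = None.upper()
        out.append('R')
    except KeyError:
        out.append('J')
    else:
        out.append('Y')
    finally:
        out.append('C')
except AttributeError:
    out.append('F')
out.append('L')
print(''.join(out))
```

Execution trace: 'G' (try body) → 'C' (finally) → 'F' (outer except AttributeError) → 'L' (after the try/except). Output: GCFL

Answer: GCFL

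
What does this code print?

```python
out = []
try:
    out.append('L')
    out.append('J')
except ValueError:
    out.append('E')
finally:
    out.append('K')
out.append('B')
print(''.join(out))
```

Execution trace: 'L' (try body) → 'J' (try body, no exception) → 'K' (finally) → 'B' (after the try/except). Output: LJKB

Answer: LJKB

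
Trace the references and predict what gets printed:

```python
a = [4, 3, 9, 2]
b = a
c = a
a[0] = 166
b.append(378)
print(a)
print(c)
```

Key concept: multiple aliases.
Step by step:
`a = [4, 3, 9, 2]` → a = [4, 3, 9, 2]
`b = a` → b = [4, 3, 9, 2] (same object as a)
`c = a` → c = [4, 3, 9, 2] (same object as a, b)
`a[0] = 166` → a = [166, 3, 9, 2] (same object as b, c); b = [166, 3, 9, 2] (same object as a, c); c = [166, 3, 9, 2] (same object as a, b)
`b.append(378)` → a = [166, 3, 9, 2, 378] (same object as b, c); b = [166, 3, 9, 2, 378] (same object as a, c); c = [166, 3, 9, 2, 378] (same object as a, b)
`print(a)` → prints [166, 3, 9, 2, 378]
`print(c)` → prints [166, 3, 9, 2, 378]

Answer:
[166, 3, 9, 2, 378]
[166, 3, 9, 2, 378]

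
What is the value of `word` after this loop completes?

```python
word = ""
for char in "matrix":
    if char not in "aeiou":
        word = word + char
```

Remove vowels from 'matrix'
`word` takes the values: "" → "m" → "mt" → "mtr" → "mtrx"

Answer: "mtrx"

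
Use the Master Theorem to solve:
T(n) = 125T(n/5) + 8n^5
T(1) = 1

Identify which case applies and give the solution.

a=125, b=5, f(n)=8n^5. log_5(125) = 3. Since c=5 > 3 and the regularity condition holds (125(n/5)^5 = (125/5^5)n^5 with 125/5^5 < 1), Case 3 applies: T(n) = Θ(f(n)) = O(n^5).

Answer: O(n^5) - Case 3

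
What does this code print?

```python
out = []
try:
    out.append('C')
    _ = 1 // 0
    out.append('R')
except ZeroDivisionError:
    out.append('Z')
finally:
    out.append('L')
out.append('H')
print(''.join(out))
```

Execution trace: 'C' (try body) → 'Z' (except ZeroDivisionError) → 'L' (finally) → 'H' (after the try/except). Output: CZLH

Answer: CZLH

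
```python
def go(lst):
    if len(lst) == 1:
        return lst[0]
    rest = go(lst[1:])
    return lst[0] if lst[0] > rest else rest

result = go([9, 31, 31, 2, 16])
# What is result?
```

Recursive max over [9, 31, 31, 2, 16] = 31

Answer: 31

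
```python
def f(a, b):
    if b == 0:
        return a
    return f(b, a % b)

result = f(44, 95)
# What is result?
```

f(44, 95) -> f(95, 44) -> f(44, 7) -> f(7, 2) -> f(2, 1) -> f(1, 0) -> 1

Answer: 1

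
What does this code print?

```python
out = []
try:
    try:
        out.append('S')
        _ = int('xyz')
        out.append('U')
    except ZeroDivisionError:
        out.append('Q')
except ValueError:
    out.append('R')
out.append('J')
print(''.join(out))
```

Execution trace: 'S' (try body) → 'R' (outer except ValueError) → 'J' (after the try/except). Output: SRJ

Answer: SRJ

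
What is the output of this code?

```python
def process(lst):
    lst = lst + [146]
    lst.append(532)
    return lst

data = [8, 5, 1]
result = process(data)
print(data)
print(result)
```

Key concept: rebinding parameter vs mutation.
Step by step:
`data = [8, 5, 1]` → data = [8, 5, 1]
`result = process(data)` → result = [8, 5, 1, 146, 532]
`print(data)` → prints [8, 5, 1]
`print(result)` → prints [8, 5, 1, 146, 532]

Answer:
[8, 5, 1]
[8, 5, 1, 146, 532]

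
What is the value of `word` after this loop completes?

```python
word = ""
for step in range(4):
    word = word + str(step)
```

Concatenate digits 0 to 3
`word` takes the values: "" → "0" → "01" → "012" → "0123"

Answer: "0123"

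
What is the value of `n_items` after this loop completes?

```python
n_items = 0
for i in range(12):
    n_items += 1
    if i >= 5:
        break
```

Loop breaks when i reaches 5, n_items is 6
`n_items` takes the values: 0 → 1 → 2 → 3 → 4 → 5 → 6

Answer: 6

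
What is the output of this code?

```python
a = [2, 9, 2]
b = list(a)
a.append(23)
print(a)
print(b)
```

Key concept: list() constructor creates copy.
Step by step:
`a = [2, 9, 2]` → a = [2, 9, 2]
`b = list(a)` → b = [2, 9, 2]
`a.append(23)` → a = [2, 9, 2, 23]
`print(a)` → prints [2, 9, 2, 23]
`print(b)` → prints [2, 9, 2]

Answer:
[2, 9, 2, 23]
[2, 9, 2]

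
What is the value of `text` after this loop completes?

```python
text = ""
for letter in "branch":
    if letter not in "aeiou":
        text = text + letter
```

Remove vowels from 'branch'
`text` takes the values: "" → "b" → "br" → "brn" → "brnc" → "brnch"

Answer: "brnch"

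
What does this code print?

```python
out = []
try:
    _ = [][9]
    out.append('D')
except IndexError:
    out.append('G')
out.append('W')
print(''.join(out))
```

Execution trace: 'G' (except IndexError) → 'W' (after the try/except). Output: GW

Answer: GW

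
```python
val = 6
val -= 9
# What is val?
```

Trace:
`val = 6` → val = 6
`val -= 9` → val = -3
So val = -3

Answer: -3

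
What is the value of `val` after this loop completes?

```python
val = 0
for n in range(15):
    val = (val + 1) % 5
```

Increment mod 5, 15 times = 0
`val` takes the values: 0 → 1 → 2 → 3 → 4 → 0 → 1 → 2 → 3 → 4 → 0 → 1 → 2 → 3 → 4 → 0

Answer: 0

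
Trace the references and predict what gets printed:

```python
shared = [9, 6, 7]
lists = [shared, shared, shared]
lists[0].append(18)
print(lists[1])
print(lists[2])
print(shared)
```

Key concept: list of same reference.
Step by step:
`shared = [9, 6, 7]` → shared = [9, 6, 7]
`lists = [shared, shared, shared]` → lists = [[9, 6, 7], [9, 6, 7], [9, 6, 7]]
`lists[0].append(18)` → shared = [9, 6, 7, 18]; lists = [[9, 6, 7, 18], [9, 6, 7, 18], [9, 6, 7, 18]]
`print(lists[1])` → prints [9, 6, 7, 18]
`print(lists[2])` → prints [9, 6, 7, 18]
`print(shared)` → prints [9, 6, 7, 18]

Answer:
[9, 6, 7, 18]
[9, 6, 7, 18]
[9, 6, 7, 18]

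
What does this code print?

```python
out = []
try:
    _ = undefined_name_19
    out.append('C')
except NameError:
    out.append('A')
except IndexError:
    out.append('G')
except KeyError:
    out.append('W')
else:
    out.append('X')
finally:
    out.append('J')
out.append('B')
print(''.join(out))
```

Execution trace: 'A' (except NameError) → 'J' (finally) → 'B' (after the try/except). Output: AJB

Answer: AJB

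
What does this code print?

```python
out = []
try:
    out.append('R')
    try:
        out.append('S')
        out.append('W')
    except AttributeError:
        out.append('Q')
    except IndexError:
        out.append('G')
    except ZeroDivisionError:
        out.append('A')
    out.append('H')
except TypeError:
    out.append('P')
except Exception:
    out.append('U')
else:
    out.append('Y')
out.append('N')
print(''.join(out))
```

Execution trace: 'R' (try body) → 'S' (inner try body) → 'W' (inner try body, no exception) → 'H' (try body, no exception) → 'Y' (else) → 'N' (after the try/except). Output: RSWHYN

Answer: RSWHYN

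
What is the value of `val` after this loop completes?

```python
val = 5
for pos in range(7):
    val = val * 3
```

Multiply by 3, 7 times: 5 * 3^7 = 10935
`val` takes the values: 5 → 15 → 45 → 135 → 405 → 1215 → 3645 → 10935

Answer: 10935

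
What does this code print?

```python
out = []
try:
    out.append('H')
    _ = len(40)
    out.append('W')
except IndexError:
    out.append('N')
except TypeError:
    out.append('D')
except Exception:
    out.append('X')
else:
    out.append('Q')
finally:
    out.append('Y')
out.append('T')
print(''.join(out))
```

Execution trace: 'H' (try body) → 'D' (except TypeError) → 'Y' (finally) → 'T' (after the try/except). Output: HDYT

Answer: HDYT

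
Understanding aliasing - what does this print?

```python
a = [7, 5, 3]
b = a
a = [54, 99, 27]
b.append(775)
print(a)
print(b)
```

Key concept: rebinding vs mutation: a is rebound to a new list, b still points at the original.
Step by step:
`a = [7, 5, 3]` → a = [7, 5, 3]
`b = a` → b = [7, 5, 3] (same object as a)
`a = [54, 99, 27]` → a = [54, 99, 27]
`b.append(775)` → b = [7, 5, 3, 775]
`print(a)` → prints [54, 99, 27]
`print(b)` → prints [7, 5, 3, 775]

Answer:
[54, 99, 27]
[7, 5, 3, 775]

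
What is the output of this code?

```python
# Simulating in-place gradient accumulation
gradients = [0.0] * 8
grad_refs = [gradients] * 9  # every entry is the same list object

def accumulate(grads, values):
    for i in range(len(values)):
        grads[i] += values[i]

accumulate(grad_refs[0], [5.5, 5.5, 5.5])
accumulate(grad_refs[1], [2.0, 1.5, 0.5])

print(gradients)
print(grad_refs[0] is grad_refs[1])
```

Key concept: gradient accumulation aliasing.
Step by step:
`gradients = [0.0] * 8` → gradients = [0.0, 0.0, 0.0, 0.0, 0.0, 0.0, 0.0, 0.0]
`grad_refs = [gradients] * 9` → grad_refs = [[0.0, 0.0, 0.0, 0.0, 0.0, 0.0, 0.0, 0.0], [0.0, 0.0, 0.0, 0.0, 0.0, 0.0, 0.0, 0.0], [0.0, 0.0, 0.0, 0.0, 0.0, 0.0, 0.0, 0.0], [0.0, 0.0, 0.0, 0.0, 0.0, 0.0, 0.0, 0.0], [0.0, 0.0, 0.0, 0.0, 0.0, 0.0, 0.0, 0.0], [0.0, 0.0, 0.0, 0.0, 0.0, 0.0, 0.0, 0.0], [0.0, 0.0, 0.0, 0.0, 0.0, 0.0, 0.0, 0.0], [0.0, 0.0, 0.0, 0.0, 0.0, 0.0, 0.0, 0.0], [0.0, 0.0, 0.0, 0.0, 0.0, 0.0, 0.0, 0.0]]
`accumulate(grad_refs[0], [5.5, 5.5, 5.5])` → gradients = [5.5, 5.5, 5.5, 0.0, 0.0, 0.0, 0.0, 0.0]; grad_refs = [[5.5, 5.5, 5.5, 0.0, 0.0, 0.0, 0.0, 0.0], [5.5, 5.5, 5.5, 0.0, 0.0, 0.0, 0.0, 0.0], [5.5, 5.5, 5.5, 0.0, 0.0, 0.0, 0.0, 0.0], [5.5, 5.5, 5.5, 0.0, 0.0, 0.0, 0.0, 0.0], [5.5, 5.5, 5.5, 0.0, 0.0, 0.0, 0.0, 0.0], [5.5, 5.5, 5.5, 0.0, 0.0, 0.0, 0.0, 0.0], [5.5, 5.5, 5.5, 0.0, 0.0, 0.0, 0.0, 0.0], [5.5, 5.5, 5.5, 0.0, 0.0, 0.0, 0.0, 0.0], [5.5, 5.5, 5.5, 0.0, 0.0, 0.0, 0.0, 0.0]]
`accumulate(grad_refs[1], [2.0, 1.5, 0.5])` → gradients = [7.5, 7.0, 6.0, 0.0, 0.0, 0.0, 0.0, 0.0]; grad_refs = [[7.5, 7.0, 6.0, 0.0, 0.0, 0.0, 0.0, 0.0], [7.5, 7.0, 6.0, 0.0, 0.0, 0.0, 0.0, 0.0], [7.5, 7.0, 6.0, 0.0, 0.0, 0.0, 0.0, 0.0], [7.5, 7.0, 6.0, 0.0, 0.0, 0.0, 0.0, 0.0], [7.5, 7.0, 6.0, 0.0, 0.0, 0.0, 0.0, 0.0], [7.5, 7.0, 6.0, 0.0, 0.0, 0.0, 0.0, 0.0], [7.5, 7.0, 6.0, 0.0, 0.0, 0.0, 0.0, 0.0], [7.5, 7.0, 6.0, 0.0, 0.0, 0.0, 0.0, 0.0], [7.5, 7.0, 6.0, 0.0, 0.0, 0.0, 0.0, 0.0]]
`print(gradients)` → prints [7.5, 7.0, 6.0, 0.0, 0.0, 0.0, 0.0, 0.0]
`print(grad_refs[0] is grad_refs[1])` → prints True

Answer:
[7.5, 7.0, 6.0, 0.0, 0.0, 0.0, 0.0, 0.0]
True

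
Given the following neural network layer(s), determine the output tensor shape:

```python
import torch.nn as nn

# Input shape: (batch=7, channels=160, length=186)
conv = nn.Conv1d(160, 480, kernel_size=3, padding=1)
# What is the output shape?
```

Input: (7, 160, 186) -> Output: (7, 480, 186)

Answer: (7, 480, 186)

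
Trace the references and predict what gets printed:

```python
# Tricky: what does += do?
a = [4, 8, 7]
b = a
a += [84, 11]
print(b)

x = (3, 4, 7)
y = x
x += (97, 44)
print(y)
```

Key concept: += behavior differs for mutable vs immutable.
Step by step:
`a = [4, 8, 7]` → a = [4, 8, 7]
`b = a` → b = [4, 8, 7] (same object as a)
`a += [84, 11]` → a = [4, 8, 7, 84, 11] (same object as b); b = [4, 8, 7, 84, 11] (same object as a)
`print(b)` → prints [4, 8, 7, 84, 11]
`x = (3, 4, 7)` → x = (3, 4, 7)
`y = x` → y = (3, 4, 7)
`x += (97, 44)` → x = (3, 4, 7, 97, 44)
`print(y)` → prints (3, 4, 7)

Answer:
[4, 8, 7, 84, 11]
(3, 4, 7)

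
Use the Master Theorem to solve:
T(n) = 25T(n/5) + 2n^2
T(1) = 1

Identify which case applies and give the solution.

a=25, b=5, f(n)=2n^2. log_5(25) = 2. Since c=2 = 2, Case 2 applies: T(n) = Θ(n^log_b(a) · log n) = O(n^2 log n).

Answer: O(n^2 log n) - Case 2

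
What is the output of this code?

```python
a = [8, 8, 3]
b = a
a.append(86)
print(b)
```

Key concept: basic list aliasing.
Step by step:
`a = [8, 8, 3]` → a = [8, 8, 3]
`b = a` → b = [8, 8, 3] (same object as a)
`a.append(86)` → a = [8, 8, 3, 86] (same object as b); b = [8, 8, 3, 86] (same object as a)
`print(b)` → prints [8, 8, 3, 86]

Answer: [8, 8, 3, 86]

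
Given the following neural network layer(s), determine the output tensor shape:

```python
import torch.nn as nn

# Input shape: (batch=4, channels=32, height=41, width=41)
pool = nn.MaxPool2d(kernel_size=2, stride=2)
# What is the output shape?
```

Input: (4, 32, 41, 41) -> Output: (4, 32, 20, 20)

Answer: (4, 32, 20, 20)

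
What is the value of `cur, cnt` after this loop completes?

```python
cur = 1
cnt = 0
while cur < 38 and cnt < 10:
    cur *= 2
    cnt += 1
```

Double until >= 38 or 10 iterations
`cur, cnt` takes the values: (1, 0) → (2, 0) → (2, 1) → (4, 1) → (4, 2) → (8, 2) → (8, 3) → (16, 3) → (16, 4) → (32, 4) → (32, 5) → (64, 5) → (64, 6)

Answer: 64, 6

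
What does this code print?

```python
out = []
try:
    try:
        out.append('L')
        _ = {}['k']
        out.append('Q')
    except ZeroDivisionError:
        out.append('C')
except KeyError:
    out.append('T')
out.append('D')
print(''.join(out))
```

Execution trace: 'L' (try body) → 'T' (outer except KeyError) → 'D' (after the try/except). Output: LTD

Answer: LTD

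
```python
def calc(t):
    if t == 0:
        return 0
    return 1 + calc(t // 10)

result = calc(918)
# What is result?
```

Count of digits of 918: 3

Answer: 3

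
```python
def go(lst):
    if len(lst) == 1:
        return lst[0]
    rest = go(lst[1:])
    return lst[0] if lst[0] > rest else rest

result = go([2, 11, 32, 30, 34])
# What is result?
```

Recursive max over [2, 11, 32, 30, 34] = 34

Answer: 34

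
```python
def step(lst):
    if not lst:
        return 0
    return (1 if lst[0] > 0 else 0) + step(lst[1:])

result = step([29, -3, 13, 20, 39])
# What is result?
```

Count of positive elements in [29, -3, 13, 20, 39] = 4

Answer: 4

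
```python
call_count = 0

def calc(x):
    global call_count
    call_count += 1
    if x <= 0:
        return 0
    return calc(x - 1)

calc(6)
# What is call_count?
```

Linear recursion stepping by 1: 7 calls from x=6 down to ≤0.

Answer: 7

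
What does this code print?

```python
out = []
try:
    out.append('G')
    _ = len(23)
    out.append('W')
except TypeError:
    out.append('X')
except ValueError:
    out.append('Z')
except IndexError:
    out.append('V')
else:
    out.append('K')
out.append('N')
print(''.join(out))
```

Execution trace: 'G' (try body) → 'X' (except TypeError) → 'N' (after the try/except). Output: GXN

Answer: GXN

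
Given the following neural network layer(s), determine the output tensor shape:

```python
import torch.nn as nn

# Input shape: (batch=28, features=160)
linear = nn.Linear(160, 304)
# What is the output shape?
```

Input: (28, 160) -> Output: (28, 304)

Answer: (28, 304)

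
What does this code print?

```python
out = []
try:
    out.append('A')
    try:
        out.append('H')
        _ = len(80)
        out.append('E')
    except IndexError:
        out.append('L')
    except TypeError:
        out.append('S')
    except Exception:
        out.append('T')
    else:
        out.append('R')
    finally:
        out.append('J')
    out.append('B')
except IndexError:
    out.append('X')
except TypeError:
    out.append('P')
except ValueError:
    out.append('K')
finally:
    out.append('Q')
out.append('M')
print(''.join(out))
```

Execution trace: 'A' (try body) → 'H' (inner try body) → 'S' (inner except TypeError) → 'J' (inner finally) → 'B' (try body, no exception) → 'Q' (finally) → 'M' (after the try/except). Output: AHSJBQM

Answer: AHSJBQM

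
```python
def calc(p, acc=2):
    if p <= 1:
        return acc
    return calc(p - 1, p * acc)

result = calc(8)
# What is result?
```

Accumulator trace (n, acc): (8, 2) -> (7, 16) -> (6, 112) -> (5, 672) -> (4, 3360) -> (3, 13440) -> (2, 40320) -> (1, 80640) -> return 80640

Answer: 80640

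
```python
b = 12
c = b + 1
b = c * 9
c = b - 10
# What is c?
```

Trace:
`b = 12` → b = 12
`c = b + 1` → c = 13
`b = c * 9` → b = 117
`c = b - 10` → c = 107
So c = 107

Answer: 107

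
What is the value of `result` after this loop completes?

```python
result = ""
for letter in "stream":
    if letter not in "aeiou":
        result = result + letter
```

Remove vowels from 'stream'
`result` takes the values: "" → "s" → "st" → "str" → "strm"

Answer: "strm"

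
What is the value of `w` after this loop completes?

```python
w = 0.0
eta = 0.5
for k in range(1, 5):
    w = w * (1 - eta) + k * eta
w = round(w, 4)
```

Moving average with lr=0.5
`w` takes the values: 0.0 → 0.5 → 1.25 → 2.125 → 3.0625

Answer: 3.0625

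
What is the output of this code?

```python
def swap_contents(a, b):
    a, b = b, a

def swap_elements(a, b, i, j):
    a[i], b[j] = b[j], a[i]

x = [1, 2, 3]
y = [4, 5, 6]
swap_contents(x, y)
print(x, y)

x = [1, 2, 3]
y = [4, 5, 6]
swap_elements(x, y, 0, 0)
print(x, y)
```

Key concept: parameter rebinding vs mutation.
Step by step:
`x = [1, 2, 3]` → x = [1, 2, 3]
`y = [4, 5, 6]` → y = [4, 5, 6]
`swap_contents(x, y)` → no visible change to tracked variables
`print(x, y)` → prints [1, 2, 3] [4, 5, 6]
`x = [1, 2, 3]` → x = [1, 2, 3]
`y = [4, 5, 6]` → y = [4, 5, 6]
`swap_elements(x, y, 0, 0)` → x = [4, 2, 3]; y = [1, 5, 6]
`print(x, y)` → prints [4, 2, 3] [1, 5, 6]

Answer:
[1, 2, 3] [4, 5, 6]
[4, 2, 3] [1, 5, 6]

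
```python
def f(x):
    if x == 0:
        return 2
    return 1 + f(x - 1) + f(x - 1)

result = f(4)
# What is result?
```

f(x) = 1 + 2·f(x-1), f(0)=2. Closed form: (2+1)·2^4 - 1 = 47.

Answer: 47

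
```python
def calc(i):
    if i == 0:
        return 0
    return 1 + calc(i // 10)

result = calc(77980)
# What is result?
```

Count of digits of 77980: 5

Answer: 5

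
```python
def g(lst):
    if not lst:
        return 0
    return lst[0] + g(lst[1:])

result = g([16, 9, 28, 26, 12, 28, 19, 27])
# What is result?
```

16 + 9 + 28 + 26 + 12 + 28 + 19 + 27 + 0 = 165

Answer: 165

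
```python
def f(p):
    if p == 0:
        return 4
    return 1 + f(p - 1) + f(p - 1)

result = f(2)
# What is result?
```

f(p) = 1 + 2·f(p-1), f(0)=4. Closed form: (4+1)·2^2 - 1 = 19.

Answer: 19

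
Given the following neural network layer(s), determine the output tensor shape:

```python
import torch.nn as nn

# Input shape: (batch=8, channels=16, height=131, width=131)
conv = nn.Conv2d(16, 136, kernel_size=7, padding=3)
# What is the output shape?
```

Input: (8, 16, 131, 131) -> Output: (8, 136, 131, 131)

Answer: (8, 136, 131, 131)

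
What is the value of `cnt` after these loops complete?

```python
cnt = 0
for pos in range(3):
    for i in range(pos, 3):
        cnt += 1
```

Upper triangle: 3 + 2 + ... + 1
`cnt` takes the values: 0 → 1 → 2 → 3 → 4 → 5 → 6

Answer: 6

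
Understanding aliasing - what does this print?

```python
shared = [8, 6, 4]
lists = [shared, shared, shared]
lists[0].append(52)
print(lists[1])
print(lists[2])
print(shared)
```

Key concept: list of same reference.
Step by step:
`shared = [8, 6, 4]` → shared = [8, 6, 4]
`lists = [shared, shared, shared]` → lists = [[8, 6, 4], [8, 6, 4], [8, 6, 4]]
`lists[0].append(52)` → shared = [8, 6, 4, 52]; lists = [[8, 6, 4, 52], [8, 6, 4, 52], [8, 6, 4, 52]]
`print(lists[1])` → prints [8, 6, 4, 52]
`print(lists[2])` → prints [8, 6, 4, 52]
`print(shared)` → prints [8, 6, 4, 52]

Answer:
[8, 6, 4, 52]
[8, 6, 4, 52]
[8, 6, 4, 52]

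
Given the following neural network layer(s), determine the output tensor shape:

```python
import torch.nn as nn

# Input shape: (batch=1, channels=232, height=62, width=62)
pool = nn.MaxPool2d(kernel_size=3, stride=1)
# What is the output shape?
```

Input: (1, 232, 62, 62) -> Output: (1, 232, 60, 60)

Answer: (1, 232, 60, 60)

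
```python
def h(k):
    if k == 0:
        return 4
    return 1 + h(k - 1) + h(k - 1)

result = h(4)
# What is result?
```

h(k) = 1 + 2·h(k-1), h(0)=4. Closed form: (4+1)·2^4 - 1 = 79.

Answer: 79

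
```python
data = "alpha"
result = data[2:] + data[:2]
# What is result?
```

Trace:
`data = "alpha"` → data = 'alpha'
`result = data[2:] + data[:2]` → result = 'phaal'
So result = 'phaal'

Answer: 'phaal'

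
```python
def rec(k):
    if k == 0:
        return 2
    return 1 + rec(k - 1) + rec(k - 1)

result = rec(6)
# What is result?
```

rec(k) = 1 + 2·rec(k-1), rec(0)=2. Closed form: (2+1)·2^6 - 1 = 191.

Answer: 191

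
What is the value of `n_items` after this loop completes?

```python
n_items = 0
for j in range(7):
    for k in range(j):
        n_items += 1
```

Triangle number: 0+1+2+...+6
`n_items` takes the values: 0 → 1 → 2 → 3 → 4 → 5 → 6 → 7 → 8 → 9 → 10 → 11 → 12 → 13 → 14 → 15 → 16 → 17 → 18 → 19 → 20 → 21

Answer: 21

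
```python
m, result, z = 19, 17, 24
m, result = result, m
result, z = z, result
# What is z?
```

Trace:
`m, result, z = 19, 17, 24` → m = 19; result = 17; z = 24
`m, result = result, m` → m = 17; result = 19
`result, z = z, result` → result = 24; z = 19
So z = 19

Answer: 19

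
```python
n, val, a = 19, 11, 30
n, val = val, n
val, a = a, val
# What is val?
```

Trace:
`n, val, a = 19, 11, 30` → n = 19; val = 11; a = 30
`n, val = val, n` → n = 11; val = 19
`val, a = a, val` → val = 30; a = 19
So val = 30

Answer: 30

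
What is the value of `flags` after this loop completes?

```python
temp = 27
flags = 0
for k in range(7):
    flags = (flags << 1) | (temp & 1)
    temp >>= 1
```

Reverse lowest 7 bits of 27
`flags` takes the values: 0 → 1 → 3 → 6 → 13 → 27 → 54 → 108

Answer: 108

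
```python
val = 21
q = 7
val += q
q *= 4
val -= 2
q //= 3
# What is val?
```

Trace:
`val = 21` → val = 21
`q = 7` → q = 7
`val += q` → val = 28
`q *= 4` → q = 28
`val -= 2` → val = 26
`q //= 3` → q = 9
So val = 26

Answer: 26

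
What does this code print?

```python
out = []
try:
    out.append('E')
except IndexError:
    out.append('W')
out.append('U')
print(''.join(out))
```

Execution trace: 'E' (try body, no exception) → 'U' (after the try/except). Output: EU

Answer: EU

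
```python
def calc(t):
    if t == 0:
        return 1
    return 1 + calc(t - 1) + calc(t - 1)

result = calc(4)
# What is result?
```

calc(t) = 1 + 2·calc(t-1), calc(0)=1. Closed form: (1+1)·2^4 - 1 = 31.

Answer: 31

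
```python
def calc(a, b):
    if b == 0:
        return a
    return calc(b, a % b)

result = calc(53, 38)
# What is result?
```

calc(53, 38) -> calc(38, 15) -> calc(15, 8) -> calc(8, 7) -> calc(7, 1) -> calc(1, 0) -> 1

Answer: 1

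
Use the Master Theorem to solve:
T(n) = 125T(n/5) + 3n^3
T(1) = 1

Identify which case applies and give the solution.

a=125, b=5, f(n)=3n^3. log_5(125) = 3. Since c=3 = 3, Case 2 applies: T(n) = Θ(n^log_b(a) · log n) = O(n^3 log n).

Answer: O(n^3 log n) - Case 2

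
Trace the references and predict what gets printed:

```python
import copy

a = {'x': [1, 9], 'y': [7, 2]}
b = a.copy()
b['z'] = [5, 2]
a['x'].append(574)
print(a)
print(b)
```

Key concept: shallow copy of dict with mutable values.
Step by step:
`a = {'x': [1, 9], 'y': [7, 2]}` → a = {'x': [1, 9], 'y': [7, 2]}
`b = a.copy()` → b = {'x': [1, 9], 'y': [7, 2]}
`b['z'] = [5, 2]` → b = {'x': [1, 9], 'y': [7, 2], 'z': [5, 2]}
`a['x'].append(574)` → a = {'x': [1, 9, 574], 'y': [7, 2]}; b = {'x': [1, 9, 574], 'y': [7, 2], 'z': [5, 2]}
`print(a)` → prints {'x': [1, 9, 574], 'y': [7, 2]}
`print(b)` → prints {'x': [1, 9, 574], 'y': [7, 2], 'z': [5, 2]}

Answer:
{'x': [1, 9, 574], 'y': [7, 2]}
{'x': [1, 9, 574], 'y': [7, 2], 'z': [5, 2]}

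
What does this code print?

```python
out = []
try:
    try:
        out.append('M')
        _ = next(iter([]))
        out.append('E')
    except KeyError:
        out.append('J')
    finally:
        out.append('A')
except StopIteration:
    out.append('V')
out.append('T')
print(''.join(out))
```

Execution trace: 'M' (try body) → 'A' (finally) → 'V' (outer except StopIteration) → 'T' (after the try/except). Output: MAVT

Answer: MAVT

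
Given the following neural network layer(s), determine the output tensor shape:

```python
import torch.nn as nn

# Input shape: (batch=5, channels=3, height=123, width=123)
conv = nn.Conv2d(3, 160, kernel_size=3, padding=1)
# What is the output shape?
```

Input: (5, 3, 123, 123) -> Output: (5, 160, 123, 123)

Answer: (5, 160, 123, 123)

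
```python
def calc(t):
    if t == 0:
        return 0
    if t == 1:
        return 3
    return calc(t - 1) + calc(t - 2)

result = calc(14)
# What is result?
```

Build up from base cases: calc(0)=0, calc(1)=3, calc(2)=3, calc(3)=6, calc(4)=9, calc(5)=15, calc(6)=24, ..., calc(14)=1131

Answer: 1131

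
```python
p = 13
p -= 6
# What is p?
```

Trace:
`p = 13` → p = 13
`p -= 6` → p = 7
So p = 7

Answer: 7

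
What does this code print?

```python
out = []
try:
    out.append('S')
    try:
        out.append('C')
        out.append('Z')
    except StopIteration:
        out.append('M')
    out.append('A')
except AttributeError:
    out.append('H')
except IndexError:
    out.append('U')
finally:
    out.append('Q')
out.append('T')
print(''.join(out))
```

Execution trace: 'S' (try body) → 'C' (inner try body) → 'Z' (inner try body, no exception) → 'A' (try body, no exception) → 'Q' (finally) → 'T' (after the try/except). Output: SCZAQT

Answer: SCZAQT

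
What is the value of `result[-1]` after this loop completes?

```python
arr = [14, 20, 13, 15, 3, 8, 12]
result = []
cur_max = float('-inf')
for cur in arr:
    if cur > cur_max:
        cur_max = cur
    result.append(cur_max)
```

Running max ends at 20
`result` takes the values: [] → [14] → [14, 20] → [14, 20, 20] → [14, 20, 20, 20] → [14, 20, 20, 20, 20] → [14, 20, 20, 20, 20, 20] → [14, 20, 20, 20, 20, 20, 20]
So `result[-1]` = 20

Answer: 20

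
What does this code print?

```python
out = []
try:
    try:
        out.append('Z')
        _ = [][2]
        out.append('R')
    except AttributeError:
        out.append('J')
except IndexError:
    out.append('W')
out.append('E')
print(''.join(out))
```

Execution trace: 'Z' (try body) → 'W' (outer except IndexError) → 'E' (after the try/except). Output: ZWE

Answer: ZWE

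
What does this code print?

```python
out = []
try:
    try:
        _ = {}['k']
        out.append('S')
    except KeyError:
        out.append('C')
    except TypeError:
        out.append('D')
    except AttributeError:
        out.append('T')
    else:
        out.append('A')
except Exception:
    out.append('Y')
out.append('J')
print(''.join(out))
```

Execution trace: 'C' (inner except KeyError) → 'J' (after the try/except). Output: CJ

Answer: CJ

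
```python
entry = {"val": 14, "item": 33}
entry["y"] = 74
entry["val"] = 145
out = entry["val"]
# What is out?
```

Trace:
`entry = {"val": 14, "item": 33}` → entry = {'val': 14, 'item': 33}
`entry["y"] = 74` → entry = {'val': 14, 'item': 33, 'y': 74}
`entry["val"] = 145` → entry = {'val': 145, 'item': 33, 'y': 74}
`out = entry["val"]` → out = 145
So out = 145

Answer: 145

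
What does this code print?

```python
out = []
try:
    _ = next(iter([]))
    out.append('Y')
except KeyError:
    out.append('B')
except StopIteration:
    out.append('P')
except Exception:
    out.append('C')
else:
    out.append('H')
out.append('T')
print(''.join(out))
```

Execution trace: 'P' (except StopIteration) → 'T' (after the try/except). Output: PT

Answer: PT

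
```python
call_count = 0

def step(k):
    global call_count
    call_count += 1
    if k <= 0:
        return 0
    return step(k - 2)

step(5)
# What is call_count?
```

Linear recursion stepping by 2: 4 calls from k=5 down to ≤0.

Answer: 4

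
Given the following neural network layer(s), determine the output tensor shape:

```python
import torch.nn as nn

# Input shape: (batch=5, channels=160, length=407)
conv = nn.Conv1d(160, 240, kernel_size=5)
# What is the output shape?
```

Input: (5, 160, 407) -> Output: (5, 240, 403)

Answer: (5, 240, 403)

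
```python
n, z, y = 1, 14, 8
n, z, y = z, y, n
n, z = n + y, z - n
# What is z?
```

Trace:
`n, z, y = 1, 14, 8` → n = 1; z = 14; y = 8
`n, z, y = z, y, n` → n = 14; z = 8; y = 1
`n, z = n + y, z - n` → n = 15; z = -6
So z = -6

Answer: -6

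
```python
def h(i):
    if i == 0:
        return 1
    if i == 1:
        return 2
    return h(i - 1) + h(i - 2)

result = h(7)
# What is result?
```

Build up from base cases: h(0)=1, h(1)=2, h(2)=3, h(3)=5, h(4)=8, h(5)=13, h(6)=21, ..., h(7)=34

Answer: 34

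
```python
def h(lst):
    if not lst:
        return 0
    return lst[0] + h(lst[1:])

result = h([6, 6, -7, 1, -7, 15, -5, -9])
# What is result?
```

6 + 6 + (-7) + 1 + (-7) + 15 + (-5) + (-9) + 0 = 0

Answer: 0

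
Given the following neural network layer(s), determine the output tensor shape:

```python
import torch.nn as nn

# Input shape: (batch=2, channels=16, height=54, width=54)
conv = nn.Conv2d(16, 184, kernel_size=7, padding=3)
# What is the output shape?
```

Input: (2, 16, 54, 54) -> Output: (2, 184, 54, 54)

Answer: (2, 184, 54, 54)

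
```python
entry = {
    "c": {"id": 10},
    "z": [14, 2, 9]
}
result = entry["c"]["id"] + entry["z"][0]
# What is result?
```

Trace:
`entry = { ...` → entry = {'c': {'id': 10}, 'z': [14, 2, 9]}
`result = entry["c"]["id"] + entry["z"][0]` → result = 24
So result = 24

Answer: 24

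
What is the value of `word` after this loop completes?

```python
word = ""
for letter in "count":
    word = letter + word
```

Reverse 'count'
`word` takes the values: "" → "c" → "oc" → "uoc" → "nuoc" → "tnuoc"

Answer: "tnuoc"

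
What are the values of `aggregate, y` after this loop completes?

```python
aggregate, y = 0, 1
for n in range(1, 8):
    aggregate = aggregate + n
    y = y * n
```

Sum and factorial of 1 to 7
`aggregate, y` takes the values: (0, 1) → (1, 1) → (3, 1) → (3, 2) → (6, 2) → (6, 6) → (10, 6) → (10, 24) → (15, 24) → (15, 120) → (21, 120) → (21, 720) → (28, 720) → (28, 5040)

Answer: 28, 5040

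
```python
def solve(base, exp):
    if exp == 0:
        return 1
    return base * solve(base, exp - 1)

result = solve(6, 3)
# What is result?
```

solve(6, 3) = 6 * 6 * 6 = 216

Answer: 216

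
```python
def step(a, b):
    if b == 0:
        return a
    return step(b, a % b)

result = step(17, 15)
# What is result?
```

step(17, 15) -> step(15, 2) -> step(2, 1) -> step(1, 0) -> 1

Answer: 1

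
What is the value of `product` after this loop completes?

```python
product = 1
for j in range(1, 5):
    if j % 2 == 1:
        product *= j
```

Product of odd numbers 1 to 4
`product` takes the values: 1 → 3

Answer: 3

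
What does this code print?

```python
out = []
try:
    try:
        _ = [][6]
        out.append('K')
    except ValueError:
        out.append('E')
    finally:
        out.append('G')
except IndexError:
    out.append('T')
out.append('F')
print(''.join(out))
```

Execution trace: 'G' (finally) → 'T' (outer except IndexError) → 'F' (after the try/except). Output: GTF

Answer: GTF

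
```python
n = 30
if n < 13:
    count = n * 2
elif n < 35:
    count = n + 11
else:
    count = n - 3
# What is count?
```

Trace:
`n = 30` → n = 30
`if n < 13: ...` → n < 13 is False, n < 35 is True → count = 41
So count = 41

Answer: 41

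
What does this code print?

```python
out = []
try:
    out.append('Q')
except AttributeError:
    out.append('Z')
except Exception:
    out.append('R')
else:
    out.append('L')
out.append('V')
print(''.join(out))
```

Execution trace: 'Q' (try body, no exception) → 'L' (else) → 'V' (after the try/except). Output: QLV

Answer: QLV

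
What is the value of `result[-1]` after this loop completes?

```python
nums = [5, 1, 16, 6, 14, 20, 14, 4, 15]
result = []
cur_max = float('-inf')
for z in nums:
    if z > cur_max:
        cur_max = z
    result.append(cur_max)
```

Running max ends at 20
`result` takes the values: [] → [5] → [5, 5] → [5, 5, 16] → [5, 5, 16, 16] → [5, 5, 16, 16, 16] → [5, 5, 16, 16, 16, 20] → [5, 5, 16, 16, 16, 20, 20] → [5, 5, 16, 16, 16, 20, 20, 20] → [5, 5, 16, 16, 16, 20, 20, 20, 20]
So `result[-1]` = 20

Answer: 20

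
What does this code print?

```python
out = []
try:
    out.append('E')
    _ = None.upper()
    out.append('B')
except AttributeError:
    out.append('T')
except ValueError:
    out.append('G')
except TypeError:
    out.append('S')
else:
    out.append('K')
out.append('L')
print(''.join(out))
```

Execution trace: 'E' (try body) → 'T' (except AttributeError) → 'L' (after the try/except). Output: ETL

Answer: ETL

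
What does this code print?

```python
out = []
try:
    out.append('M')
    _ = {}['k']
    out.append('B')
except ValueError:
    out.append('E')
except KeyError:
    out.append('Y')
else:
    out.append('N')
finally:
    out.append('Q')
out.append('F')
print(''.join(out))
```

Execution trace: 'M' (try body) → 'Y' (except KeyError) → 'Q' (finally) → 'F' (after the try/except). Output: MYQF

Answer: MYQF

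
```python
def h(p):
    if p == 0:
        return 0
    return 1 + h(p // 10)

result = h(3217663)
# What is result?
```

Count of digits of 3217663: 7

Answer: 7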